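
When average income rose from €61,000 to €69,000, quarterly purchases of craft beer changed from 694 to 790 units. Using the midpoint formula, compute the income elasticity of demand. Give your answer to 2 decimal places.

ΔQ = 96, ΔI = 8000. Midpoints: Ī = 65,000, Q̄ = 742.0.
ε_I = (ΔQ/ΔI)(Ī/Q̄) = (96/8000)(65000/742.0).

1.05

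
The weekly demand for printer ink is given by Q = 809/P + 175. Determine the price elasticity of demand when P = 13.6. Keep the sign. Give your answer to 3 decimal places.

At P = 13.6, Q = 234.485.
dQ/dP = −809/P² = -4.374.
ε = (dQ/dP)(P/Q) = (-4.374)(13.6/234.485).

-0.254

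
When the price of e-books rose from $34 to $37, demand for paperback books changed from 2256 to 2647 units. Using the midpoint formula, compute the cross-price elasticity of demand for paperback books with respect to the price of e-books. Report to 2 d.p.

1.89

ΔQ_x = 2647 − 2256 = 391; ΔP_y = 37 − 34 = 3.
Midpoints: P̄_y = 35.50, Q̄_x = 2451.5.
ε_xy = (ΔQ_x/ΔP_y)(P̄_y/Q̄_x) = (391/3)(35.50/2451.5).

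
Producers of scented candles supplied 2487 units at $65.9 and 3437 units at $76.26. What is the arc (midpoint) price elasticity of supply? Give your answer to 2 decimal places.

ΔQ = 3437 − 2487 = 950; ΔP = 76.26 − 65.9 = 10.36.
Midpoints: P̄ = 71.08, Q̄ = 2962.0.
ε_s = (ΔQ/ΔP)(P̄/Q̄) = (950/10.36)(71.08/2962.0).

2.20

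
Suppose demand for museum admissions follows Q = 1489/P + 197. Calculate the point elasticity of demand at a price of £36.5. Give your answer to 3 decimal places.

At P = 36.5, Q = 237.795.
dQ/dP = −1489/P² = -1.118.
ε = (dQ/dP)(P/Q) = (-1.118)(36.5/237.795).

-0.172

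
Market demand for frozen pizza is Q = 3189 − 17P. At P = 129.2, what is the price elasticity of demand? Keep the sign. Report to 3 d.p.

-2.213

At P = 129.2, Q = 992.600.
dQ/dP = −17.
ε = (dQ/dP)(P/Q) = (-17)(129.2/992.600).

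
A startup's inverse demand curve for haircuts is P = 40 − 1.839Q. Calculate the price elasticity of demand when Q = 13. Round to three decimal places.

At Q = 13, P = 40 − 1.839(13) = 16.09.
dP/dQ = −1.839, so dQ/dP = 1/(−1.839) = -0.544.
ε = (dQ/dP)(P/Q) = (-0.544)(16.09/13).

-0.673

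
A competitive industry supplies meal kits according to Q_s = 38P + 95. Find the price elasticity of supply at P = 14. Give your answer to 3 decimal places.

0.848

At P = 14, Q_s = 627.
dQ_s/dP = 38.
ε_s = (dQ_s/dP)(P/Q_s) = (38)(14/627).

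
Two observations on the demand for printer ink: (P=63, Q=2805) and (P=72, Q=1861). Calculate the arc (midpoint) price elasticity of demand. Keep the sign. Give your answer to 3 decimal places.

-3.035

ΔQ = 1861 − 2805 = -944; ΔP = 72 − 63 = 9.
Midpoints: P̄ = 67.50, Q̄ = 2333.0.
ε = (ΔQ/ΔP)(P̄/Q̄) = (-944/9)(67.50/2333.0).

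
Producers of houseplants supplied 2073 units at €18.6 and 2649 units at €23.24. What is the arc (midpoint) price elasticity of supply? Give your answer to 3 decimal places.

1.100

ΔQ = 2649 − 2073 = 576; ΔP = 23.24 − 18.6 = 4.64.
Midpoints: P̄ = 20.92, Q̄ = 2361.0.
ε_s = (ΔQ/ΔP)(P̄/Q̄) = (576/4.64)(20.92/2361.0).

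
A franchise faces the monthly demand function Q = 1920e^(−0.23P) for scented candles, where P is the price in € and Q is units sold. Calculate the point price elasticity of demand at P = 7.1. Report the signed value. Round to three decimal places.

At P = 7.1, Q = 375.058.
dQ/dP = −0.23·1920e^(−0.23P) = −0.23Q = -86.263.
ε = (dQ/dP)(P/Q) = (-86.263)(7.1/375.058).
|ε| > 1, so demand is elastic at this price.

-1.633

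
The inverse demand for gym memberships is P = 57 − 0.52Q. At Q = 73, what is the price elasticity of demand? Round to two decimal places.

-0.50

At Q = 73, P = 57 − 0.52(73) = 19.04.
dP/dQ = −0.52, so dQ/dP = 1/(−0.52) = -1.923.
ε = (dQ/dP)(P/Q) = (-1.923)(19.04/73).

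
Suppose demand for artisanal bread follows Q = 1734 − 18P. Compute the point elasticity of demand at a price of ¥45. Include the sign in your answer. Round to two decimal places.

-0.88

At P = 45, Q = 924.
dQ/dP = −18.
ε = (dQ/dP)(P/Q) = (-18)(45/924).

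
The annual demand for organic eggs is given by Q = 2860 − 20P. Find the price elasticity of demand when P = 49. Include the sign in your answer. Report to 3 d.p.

-0.521

At P = 49, Q = 1880.
dQ/dP = −20.
ε = (dQ/dP)(P/Q) = (-20)(49/1880).
|ε| < 1, so demand is inelastic at this price.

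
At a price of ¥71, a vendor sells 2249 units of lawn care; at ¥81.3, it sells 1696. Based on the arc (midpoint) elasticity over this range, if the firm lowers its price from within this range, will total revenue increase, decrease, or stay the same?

increase

Arc ε = (-553/10.3)(76.15/1972.5) ≈ -2.073.
|ε| = 2.07 > 1, so demand is elastic. A price cut therefore raises total revenue.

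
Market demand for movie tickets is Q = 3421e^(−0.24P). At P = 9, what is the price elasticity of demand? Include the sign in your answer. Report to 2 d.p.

-2.16

At P = 9, Q = 394.527.
dQ/dP = −0.24·3421e^(−0.24P) = −0.24Q = -94.687.
ε = (dQ/dP)(P/Q) = (-94.687)(9/394.527).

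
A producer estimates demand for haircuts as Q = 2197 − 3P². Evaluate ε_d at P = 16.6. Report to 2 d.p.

At P = 16.6, Q = 1370.320.
dQ/dP = −6P = -99.600.
ε = (dQ/dP)(P/Q) = (-99.600)(16.6/1370.320).

-1.21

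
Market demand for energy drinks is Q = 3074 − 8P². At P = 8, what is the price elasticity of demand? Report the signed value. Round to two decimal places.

At P = 8, Q = 2562.
dQ/dP = −16P = -128.
ε = (dQ/dP)(P/Q) = (-128)(8/2562).

-0.40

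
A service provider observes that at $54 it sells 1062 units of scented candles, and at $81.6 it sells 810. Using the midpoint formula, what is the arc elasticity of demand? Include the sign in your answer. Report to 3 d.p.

ΔQ = 810 − 1062 = -252; ΔP = 81.6 − 54 = 27.6.
Midpoints: P̄ = 67.80, Q̄ = 936.0.
ε = (ΔQ/ΔP)(P̄/Q̄) = (-252/27.6)(67.80/936.0).

-0.661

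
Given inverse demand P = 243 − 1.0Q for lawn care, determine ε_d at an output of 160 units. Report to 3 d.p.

-0.519

At Q = 160, P = 243 − 1.0(160) = 83.00.
dP/dQ = −1.0, so dQ/dP = 1/(−1.0) = -1.000.
ε = (dQ/dP)(P/Q) = (-1.000)(83.00/160).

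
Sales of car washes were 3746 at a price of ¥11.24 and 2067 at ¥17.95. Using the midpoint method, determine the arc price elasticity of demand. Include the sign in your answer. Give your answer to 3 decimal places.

-1.256

ΔQ = 2067 − 3746 = -1679; ΔP = 17.95 − 11.24 = 6.71.
Midpoints: P̄ = 14.59, Q̄ = 2906.5.
ε = (ΔQ/ΔP)(P̄/Q̄) = (-1679/6.71)(14.59/2906.5).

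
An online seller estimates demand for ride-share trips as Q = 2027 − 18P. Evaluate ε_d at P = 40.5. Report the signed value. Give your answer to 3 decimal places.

-0.562

At P = 40.5, Q = 1298.
dQ/dP = −18.
ε = (dQ/dP)(P/Q) = (-18)(40.5/1298).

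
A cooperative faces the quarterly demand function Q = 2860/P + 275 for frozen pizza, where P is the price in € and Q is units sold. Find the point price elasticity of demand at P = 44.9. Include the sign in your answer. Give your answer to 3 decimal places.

-0.188

At P = 44.9, Q = 338.697.
dQ/dP = −2860/P² = -1.419.
ε = (dQ/dP)(P/Q) = (-1.419)(44.9/338.697).
|ε| < 1, so demand is inelastic at this price.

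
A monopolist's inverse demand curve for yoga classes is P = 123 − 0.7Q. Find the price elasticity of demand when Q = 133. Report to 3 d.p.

At Q = 133, P = 123 − 0.7(133) = 29.90.
dP/dQ = −0.7, so dQ/dP = 1/(−0.7) = -1.429.
ε = (dQ/dP)(P/Q) = (-1.429)(29.90/133).

-0.321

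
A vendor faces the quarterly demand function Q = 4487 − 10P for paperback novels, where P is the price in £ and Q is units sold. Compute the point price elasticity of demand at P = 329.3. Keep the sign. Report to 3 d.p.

-2.758

At P = 329.3, Q = 1194.
dQ/dP = −10.
ε = (dQ/dP)(P/Q) = (-10)(329.3/1194).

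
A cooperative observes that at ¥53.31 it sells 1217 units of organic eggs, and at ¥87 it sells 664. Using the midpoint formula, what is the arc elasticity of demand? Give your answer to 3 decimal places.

ΔQ = 664 − 1217 = -553; ΔP = 87 − 53.31 = 33.69.
Midpoints: P̄ = 70.16, Q̄ = 940.5.
ε = (ΔQ/ΔP)(P̄/Q̄) = (-553/33.69)(70.16/940.5).

-1.224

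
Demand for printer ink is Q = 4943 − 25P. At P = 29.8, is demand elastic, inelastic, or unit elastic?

Q = 4198, dQ/dP = -25.
ε = (dQ/dP)(P/Q) ≈ -0.177.
|ε| = 0.18 < 1.

inelastic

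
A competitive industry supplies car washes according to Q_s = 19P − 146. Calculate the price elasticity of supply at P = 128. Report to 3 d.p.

1.064

At P = 128, Q_s = 2286.
dQ_s/dP = 19.
ε_s = (dQ_s/dP)(P/Q_s) = (19)(128/2286).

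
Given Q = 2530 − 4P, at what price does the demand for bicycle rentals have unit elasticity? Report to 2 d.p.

316.25

For linear demand Q = a − bP, ε = −bP/(a − bP). |ε| = 1 when bP = a − bP, i.e. P = a/(2b).
P = 2530/(2·4) = 2530/8 = 316.2500.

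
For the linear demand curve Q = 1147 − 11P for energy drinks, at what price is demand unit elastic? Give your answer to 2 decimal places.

For linear demand Q = a − bP, ε = −bP/(a − bP). |ε| = 1 when bP = a − bP, i.e. P = a/(2b).
P = 1147/(2·11) = 1147/22 = 52.1364.

52.14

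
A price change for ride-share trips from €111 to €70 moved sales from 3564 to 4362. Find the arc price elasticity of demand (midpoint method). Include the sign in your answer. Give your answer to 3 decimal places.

-0.444

ΔQ = 4362 − 3564 = 798; ΔP = 70 − 111 = -41.
Midpoints: P̄ = 90.50, Q̄ = 3963.0.
ε = (ΔQ/ΔP)(P̄/Q̄) = (798/-41)(90.50/3963.0).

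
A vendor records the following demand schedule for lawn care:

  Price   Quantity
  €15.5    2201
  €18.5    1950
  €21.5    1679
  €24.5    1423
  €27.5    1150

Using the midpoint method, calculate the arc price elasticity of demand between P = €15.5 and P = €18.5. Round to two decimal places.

-0.69

At P = 15.5, Q = 2201; at P = 18.5, Q = 1950.
ΔQ = -251, ΔP = 3.0. Midpoints: P̄ = 17.00, Q̄ = 2075.5.
ε = (ΔQ/ΔP)(P̄/Q̄) = (-251/3.0)(17.00/2075.5).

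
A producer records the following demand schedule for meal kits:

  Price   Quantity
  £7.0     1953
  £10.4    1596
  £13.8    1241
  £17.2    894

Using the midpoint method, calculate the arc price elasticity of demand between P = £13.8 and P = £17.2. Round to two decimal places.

At P = 13.8, Q = 1241; at P = 17.2, Q = 894.
ΔQ = -347, ΔP = 3.4. Midpoints: P̄ = 15.50, Q̄ = 1067.5.
ε = (ΔQ/ΔP)(P̄/Q̄) = (-347/3.4)(15.50/1067.5).

-1.48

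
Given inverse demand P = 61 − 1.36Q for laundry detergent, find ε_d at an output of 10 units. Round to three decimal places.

At Q = 10, P = 61 − 1.36(10) = 47.40.
dP/dQ = −1.36, so dQ/dP = 1/(−1.36) = -0.735.
ε = (dQ/dP)(P/Q) = (-0.735)(47.40/10).

-3.485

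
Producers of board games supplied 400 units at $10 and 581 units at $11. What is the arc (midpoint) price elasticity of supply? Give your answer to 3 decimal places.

3.875

ΔQ = 581 − 400 = 181; ΔP = 11 − 10 = 1.
Midpoints: P̄ = 10.50, Q̄ = 490.5.
ε_s = (ΔQ/ΔP)(P̄/Q̄) = (181/1)(10.50/490.5).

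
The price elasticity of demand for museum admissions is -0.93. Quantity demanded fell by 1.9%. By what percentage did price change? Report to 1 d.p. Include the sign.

2.0%

%ΔP ≈ %ΔQ / ε = (-1.9%)/(-0.93) = 2.04%.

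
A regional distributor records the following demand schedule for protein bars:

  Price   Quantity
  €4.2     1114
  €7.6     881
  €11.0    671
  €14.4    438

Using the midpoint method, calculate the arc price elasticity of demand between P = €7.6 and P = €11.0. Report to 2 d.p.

-0.74

At P = 7.6, Q = 881; at P = 11.0, Q = 671.
ΔQ = -210, ΔP = 3.4. Midpoints: P̄ = 9.30, Q̄ = 776.0.
ε = (ΔQ/ΔP)(P̄/Q̄) = (-210/3.4)(9.30/776.0).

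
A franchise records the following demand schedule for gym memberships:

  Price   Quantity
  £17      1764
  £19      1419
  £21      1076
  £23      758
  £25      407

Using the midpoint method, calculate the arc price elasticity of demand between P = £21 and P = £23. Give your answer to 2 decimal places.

-3.81

At P = 21, Q = 1076; at P = 23, Q = 758.
ΔQ = -318, ΔP = 2. Midpoints: P̄ = 22.00, Q̄ = 917.0.
ε = (ΔQ/ΔP)(P̄/Q̄) = (-318/2)(22.00/917.0).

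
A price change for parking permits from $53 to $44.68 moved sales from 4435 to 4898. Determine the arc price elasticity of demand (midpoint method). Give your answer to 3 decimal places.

ΔQ = 4898 − 4435 = 463; ΔP = 44.68 − 53 = -8.32.
Midpoints: P̄ = 48.84, Q̄ = 4666.5.
ε = (ΔQ/ΔP)(P̄/Q̄) = (463/-8.32)(48.84/4666.5).

-0.582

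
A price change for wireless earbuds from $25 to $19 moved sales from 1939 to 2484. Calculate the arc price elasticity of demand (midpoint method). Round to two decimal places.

ΔQ = 2484 − 1939 = 545; ΔP = 19 − 25 = -6.
Midpoints: P̄ = 22.00, Q̄ = 2211.5.
ε = (ΔQ/ΔP)(P̄/Q̄) = (545/-6)(22.00/2211.5).

-0.90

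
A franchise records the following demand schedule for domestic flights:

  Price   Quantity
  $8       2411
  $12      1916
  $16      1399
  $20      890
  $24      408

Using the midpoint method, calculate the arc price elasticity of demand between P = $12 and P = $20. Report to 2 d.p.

-1.46

At P = 12, Q = 1916; at P = 20, Q = 890.
ΔQ = -1026, ΔP = 8. Midpoints: P̄ = 16.00, Q̄ = 1403.0.
ε = (ΔQ/ΔP)(P̄/Q̄) = (-1026/8)(16.00/1403.0).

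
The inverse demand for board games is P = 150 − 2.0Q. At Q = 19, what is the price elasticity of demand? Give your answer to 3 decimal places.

-2.947

At Q = 19, P = 150 − 2.0(19) = 112.00.
dP/dQ = −2.0, so dQ/dP = 1/(−2.0) = -0.500.
ε = (dQ/dP)(P/Q) = (-0.500)(112.00/19).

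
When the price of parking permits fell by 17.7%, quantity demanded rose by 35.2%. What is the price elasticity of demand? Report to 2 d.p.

ε = %ΔQ / %ΔP = (35.2)/(-17.7) = -1.989.

-1.99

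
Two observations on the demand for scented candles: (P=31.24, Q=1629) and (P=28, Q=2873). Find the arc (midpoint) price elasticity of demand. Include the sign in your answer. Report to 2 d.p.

-5.05

ΔQ = 2873 − 1629 = 1244; ΔP = 28 − 31.24 = -3.24.
Midpoints: P̄ = 29.62, Q̄ = 2251.0.
ε = (ΔQ/ΔP)(P̄/Q̄) = (1244/-3.24)(29.62/2251.0).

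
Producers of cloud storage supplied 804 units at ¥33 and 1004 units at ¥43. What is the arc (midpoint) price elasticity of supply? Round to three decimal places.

ΔQ = 1004 − 804 = 200; ΔP = 43 − 33 = 10.
Midpoints: P̄ = 38.00, Q̄ = 904.0.
ε_s = (ΔQ/ΔP)(P̄/Q̄) = (200/10)(38.00/904.0).

0.841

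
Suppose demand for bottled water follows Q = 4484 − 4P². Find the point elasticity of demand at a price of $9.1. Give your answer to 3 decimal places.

At P = 9.1, Q = 4152.760.
dQ/dP = −8P = -72.800.
ε = (dQ/dP)(P/Q) = (-72.800)(9.1/4152.760).
|ε| < 1, so demand is inelastic at this price.

-0.160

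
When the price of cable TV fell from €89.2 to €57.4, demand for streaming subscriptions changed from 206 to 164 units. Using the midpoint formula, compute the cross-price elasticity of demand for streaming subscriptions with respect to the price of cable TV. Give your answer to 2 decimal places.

0.52

ΔQ_x = 164 − 206 = -42; ΔP_y = 57.4 − 89.2 = -31.8.
Midpoints: P̄_y = 73.30, Q̄_x = 185.0.
ε_xy = (ΔQ_x/ΔP_y)(P̄_y/Q̄_x) = (-42/-31.8)(73.30/185.0).
ε_xy > 0, so the goods are substitutes.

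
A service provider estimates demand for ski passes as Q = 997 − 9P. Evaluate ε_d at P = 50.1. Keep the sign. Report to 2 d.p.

At P = 50.1, Q = 546.100.
dQ/dP = −9.
ε = (dQ/dP)(P/Q) = (-9)(50.1/546.100).

-0.83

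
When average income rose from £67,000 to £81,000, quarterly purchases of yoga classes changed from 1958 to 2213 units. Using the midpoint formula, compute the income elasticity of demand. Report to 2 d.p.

ΔQ = 255, ΔI = 14000. Midpoints: Ī = 74,000, Q̄ = 2085.5.
ε_I = (ΔQ/ΔI)(Ī/Q̄) = (255/14000)(74000/2085.5).

0.65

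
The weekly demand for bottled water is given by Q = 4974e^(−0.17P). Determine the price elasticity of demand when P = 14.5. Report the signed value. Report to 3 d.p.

-2.465

At P = 14.5, Q = 422.834.
dQ/dP = −0.17·4974e^(−0.17P) = −0.17Q = -71.882.
ε = (dQ/dP)(P/Q) = (-71.882)(14.5/422.834).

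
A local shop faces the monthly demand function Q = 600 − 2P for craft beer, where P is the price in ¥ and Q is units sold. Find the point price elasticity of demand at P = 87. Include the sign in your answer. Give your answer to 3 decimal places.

-0.408

At P = 87, Q = 426.
dQ/dP = −2.
ε = (dQ/dP)(P/Q) = (-2)(87/426).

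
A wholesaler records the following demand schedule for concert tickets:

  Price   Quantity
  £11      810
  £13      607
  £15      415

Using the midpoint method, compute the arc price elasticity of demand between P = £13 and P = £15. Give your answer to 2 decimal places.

At P = 13, Q = 607; at P = 15, Q = 415.
ΔQ = -192, ΔP = 2. Midpoints: P̄ = 14.00, Q̄ = 511.0.
ε = (ΔQ/ΔP)(P̄/Q̄) = (-192/2)(14.00/511.0).

-2.63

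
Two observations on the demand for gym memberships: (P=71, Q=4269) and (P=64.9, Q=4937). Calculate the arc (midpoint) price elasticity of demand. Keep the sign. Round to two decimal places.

-1.62

ΔQ = 4937 − 4269 = 668; ΔP = 64.9 − 71 = -6.1.
Midpoints: P̄ = 67.95, Q̄ = 4603.0.
ε = (ΔQ/ΔP)(P̄/Q̄) = (668/-6.1)(67.95/4603.0).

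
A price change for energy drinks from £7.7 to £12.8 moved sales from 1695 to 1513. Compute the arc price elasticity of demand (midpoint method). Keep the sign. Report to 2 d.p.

-0.23

ΔQ = 1513 − 1695 = -182; ΔP = 12.8 − 7.7 = 5.1.
Midpoints: P̄ = 10.25, Q̄ = 1604.0.
ε = (ΔQ/ΔP)(P̄/Q̄) = (-182/5.1)(10.25/1604.0).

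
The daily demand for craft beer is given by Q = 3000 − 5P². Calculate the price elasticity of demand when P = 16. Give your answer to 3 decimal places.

-1.488

At P = 16, Q = 1720.
dQ/dP = −10P = -160.
ε = (dQ/dP)(P/Q) = (-160)(16/1720).
|ε| > 1, so demand is elastic at this price.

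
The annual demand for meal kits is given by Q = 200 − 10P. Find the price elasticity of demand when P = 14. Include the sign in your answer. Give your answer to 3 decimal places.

-2.333

At P = 14, Q = 60.
dQ/dP = −10.
ε = (dQ/dP)(P/Q) = (-10)(14/60).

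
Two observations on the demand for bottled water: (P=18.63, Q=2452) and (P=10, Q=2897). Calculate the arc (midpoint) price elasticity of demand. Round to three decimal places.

-0.276

ΔQ = 2897 − 2452 = 445; ΔP = 10 − 18.63 = -8.63.
Midpoints: P̄ = 14.31, Q̄ = 2674.5.
ε = (ΔQ/ΔP)(P̄/Q̄) = (445/-8.63)(14.31/2674.5).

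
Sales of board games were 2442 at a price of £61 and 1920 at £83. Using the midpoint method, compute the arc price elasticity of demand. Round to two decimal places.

-0.78

ΔQ = 1920 − 2442 = -522; ΔP = 83 − 61 = 22.
Midpoints: P̄ = 72.00, Q̄ = 2181.0.
ε = (ΔQ/ΔP)(P̄/Q̄) = (-522/22)(72.00/2181.0).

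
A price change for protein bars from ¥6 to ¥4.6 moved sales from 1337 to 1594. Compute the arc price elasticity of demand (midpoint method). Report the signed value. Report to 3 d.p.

ΔQ = 1594 − 1337 = 257; ΔP = 4.6 − 6 = -1.4.
Midpoints: P̄ = 5.30, Q̄ = 1465.5.
ε = (ΔQ/ΔP)(P̄/Q̄) = (257/-1.4)(5.30/1465.5).

-0.664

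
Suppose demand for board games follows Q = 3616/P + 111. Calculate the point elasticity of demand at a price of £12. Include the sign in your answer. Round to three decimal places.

-0.731

At P = 12, Q = 412.333.
dQ/dP = −3616/P² = -25.111.
ε = (dQ/dP)(P/Q) = (-25.111)(12/412.333).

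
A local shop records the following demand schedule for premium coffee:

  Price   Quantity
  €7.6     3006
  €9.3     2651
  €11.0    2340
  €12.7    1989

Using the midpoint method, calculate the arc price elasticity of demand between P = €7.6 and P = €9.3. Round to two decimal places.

-0.62

At P = 7.6, Q = 3006; at P = 9.3, Q = 2651.
ΔQ = -355, ΔP = 1.7. Midpoints: P̄ = 8.45, Q̄ = 2828.5.
ε = (ΔQ/ΔP)(P̄/Q̄) = (-355/1.7)(8.45/2828.5).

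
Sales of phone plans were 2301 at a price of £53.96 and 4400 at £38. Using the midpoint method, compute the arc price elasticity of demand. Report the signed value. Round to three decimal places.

ΔQ = 4400 − 2301 = 2099; ΔP = 38 − 53.96 = -15.96.
Midpoints: P̄ = 45.98, Q̄ = 3350.5.
ε = (ΔQ/ΔP)(P̄/Q̄) = (2099/-15.96)(45.98/3350.5).

-1.805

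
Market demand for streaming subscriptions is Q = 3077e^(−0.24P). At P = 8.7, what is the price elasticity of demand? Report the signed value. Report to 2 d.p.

-2.09

At P = 8.7, Q = 381.347.
dQ/dP = −0.24·3077e^(−0.24P) = −0.24Q = -91.523.
ε = (dQ/dP)(P/Q) = (-91.523)(8.7/381.347).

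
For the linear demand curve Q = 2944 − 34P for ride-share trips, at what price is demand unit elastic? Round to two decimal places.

43.29

For linear demand Q = a − bP, ε = −bP/(a − bP). |ε| = 1 when bP = a − bP, i.e. P = a/(2b).
P = 2944/(2·34) = 2944/68 = 43.2941.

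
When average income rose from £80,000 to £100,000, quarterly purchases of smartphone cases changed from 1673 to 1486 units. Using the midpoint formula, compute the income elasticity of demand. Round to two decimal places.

-0.53

ΔQ = -187, ΔI = 20000. Midpoints: Ī = 90,000, Q̄ = 1579.5.
ε_I = (ΔQ/ΔI)(Ī/Q̄) = (-187/20000)(90000/1579.5).
ε_I < 0, so the good is inferior.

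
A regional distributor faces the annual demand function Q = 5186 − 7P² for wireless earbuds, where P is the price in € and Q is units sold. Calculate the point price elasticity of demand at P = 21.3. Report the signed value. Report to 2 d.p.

At P = 21.3, Q = 2010.170.
dQ/dP = −14P = -298.200.
ε = (dQ/dP)(P/Q) = (-298.200)(21.3/2010.170).

-3.16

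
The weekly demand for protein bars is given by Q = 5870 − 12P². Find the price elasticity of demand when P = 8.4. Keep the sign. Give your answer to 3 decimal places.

-0.337

At P = 8.4, Q = 5023.280.
dQ/dP = −24P = -201.600.
ε = (dQ/dP)(P/Q) = (-201.600)(8.4/5023.280).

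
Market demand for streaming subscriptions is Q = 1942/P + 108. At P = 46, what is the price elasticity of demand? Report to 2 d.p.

-0.28

At P = 46, Q = 150.217.
dQ/dP = −1942/P² = -0.918.
ε = (dQ/dP)(P/Q) = (-0.918)(46/150.217).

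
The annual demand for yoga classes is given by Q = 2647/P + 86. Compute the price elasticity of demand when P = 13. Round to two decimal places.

-0.70

At P = 13, Q = 289.615.
dQ/dP = −2647/P² = -15.663.
ε = (dQ/dP)(P/Q) = (-15.663)(13/289.615).
|ε| < 1, so demand is inelastic at this price.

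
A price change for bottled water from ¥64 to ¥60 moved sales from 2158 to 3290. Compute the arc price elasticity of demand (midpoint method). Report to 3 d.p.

-6.441

ΔQ = 3290 − 2158 = 1132; ΔP = 60 − 64 = -4.
Midpoints: P̄ = 62.00, Q̄ = 2724.0.
ε = (ΔQ/ΔP)(P̄/Q̄) = (1132/-4)(62.00/2724.0).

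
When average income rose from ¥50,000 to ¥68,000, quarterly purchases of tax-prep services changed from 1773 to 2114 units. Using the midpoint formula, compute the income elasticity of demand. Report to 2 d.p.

0.58

ΔQ = 341, ΔI = 18000. Midpoints: Ī = 59,000, Q̄ = 1943.5.
ε_I = (ΔQ/ΔI)(Ī/Q̄) = (341/18000)(59000/1943.5).
ε_I > 0, so the good is normal.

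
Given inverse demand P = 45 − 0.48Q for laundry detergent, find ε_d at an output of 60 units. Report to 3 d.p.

-0.563

At Q = 60, P = 45 − 0.48(60) = 16.20.
dP/dQ = −0.48, so dQ/dP = 1/(−0.48) = -2.083.
ε = (dQ/dP)(P/Q) = (-2.083)(16.20/60).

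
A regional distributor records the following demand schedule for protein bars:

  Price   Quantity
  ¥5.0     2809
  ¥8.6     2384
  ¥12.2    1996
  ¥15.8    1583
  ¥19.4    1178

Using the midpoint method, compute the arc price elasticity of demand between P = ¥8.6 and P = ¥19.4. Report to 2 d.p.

At P = 8.6, Q = 2384; at P = 19.4, Q = 1178.
ΔQ = -1206, ΔP = 10.8. Midpoints: P̄ = 14.00, Q̄ = 1781.0.
ε = (ΔQ/ΔP)(P̄/Q̄) = (-1206/10.8)(14.00/1781.0).

-0.88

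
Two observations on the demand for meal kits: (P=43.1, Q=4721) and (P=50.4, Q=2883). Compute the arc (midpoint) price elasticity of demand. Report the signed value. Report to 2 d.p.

-3.10

ΔQ = 2883 − 4721 = -1838; ΔP = 50.4 − 43.1 = 7.3.
Midpoints: P̄ = 46.75, Q̄ = 3802.0.
ε = (ΔQ/ΔP)(P̄/Q̄) = (-1838/7.3)(46.75/3802.0).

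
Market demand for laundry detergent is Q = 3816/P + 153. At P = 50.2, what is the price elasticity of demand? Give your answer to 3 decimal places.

At P = 50.2, Q = 229.016.
dQ/dP = −3816/P² = -1.514.
ε = (dQ/dP)(P/Q) = (-1.514)(50.2/229.016).

-0.332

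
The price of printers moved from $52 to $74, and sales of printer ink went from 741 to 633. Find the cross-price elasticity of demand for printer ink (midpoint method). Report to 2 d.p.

-0.45

ΔQ_x = 633 − 741 = -108; ΔP_y = 74 − 52 = 22.
Midpoints: P̄_y = 63.00, Q̄_x = 687.0.
ε_xy = (ΔQ_x/ΔP_y)(P̄_y/Q̄_x) = (-108/22)(63.00/687.0).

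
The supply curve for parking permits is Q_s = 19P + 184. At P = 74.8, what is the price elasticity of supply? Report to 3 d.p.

0.885

At P = 74.8, Q_s = 1605.20.
dQ_s/dP = 19.
ε_s = (dQ_s/dP)(P/Q_s) = (19)(74.8/1605.20).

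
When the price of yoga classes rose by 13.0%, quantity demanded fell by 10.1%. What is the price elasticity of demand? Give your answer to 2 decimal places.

-0.78

ε = %ΔQ / %ΔP = (-10.1)/(13.0) = -0.777.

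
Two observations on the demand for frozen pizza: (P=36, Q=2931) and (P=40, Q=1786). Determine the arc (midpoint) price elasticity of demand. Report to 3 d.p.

ΔQ = 1786 − 2931 = -1145; ΔP = 40 − 36 = 4.
Midpoints: P̄ = 38.00, Q̄ = 2358.5.
ε = (ΔQ/ΔP)(P̄/Q̄) = (-1145/4)(38.00/2358.5).

-4.612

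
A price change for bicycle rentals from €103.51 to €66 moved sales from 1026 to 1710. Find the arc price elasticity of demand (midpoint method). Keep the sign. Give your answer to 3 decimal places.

-1.130

ΔQ = 1710 − 1026 = 684; ΔP = 66 − 103.51 = -37.51.
Midpoints: P̄ = 84.75, Q̄ = 1368.0.
ε = (ΔQ/ΔP)(P̄/Q̄) = (684/-37.51)(84.75/1368.0).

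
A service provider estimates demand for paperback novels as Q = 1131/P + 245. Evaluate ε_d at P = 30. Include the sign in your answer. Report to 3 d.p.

At P = 30, Q = 282.700.
dQ/dP = −1131/P² = -1.257.
ε = (dQ/dP)(P/Q) = (-1.257)(30/282.700).
|ε| < 1, so demand is inelastic at this price.

-0.133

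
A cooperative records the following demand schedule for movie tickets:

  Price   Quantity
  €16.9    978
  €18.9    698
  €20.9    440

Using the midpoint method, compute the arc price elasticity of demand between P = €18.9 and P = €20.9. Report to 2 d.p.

-4.51

At P = 18.9, Q = 698; at P = 20.9, Q = 440.
ΔQ = -258, ΔP = 2.0. Midpoints: P̄ = 19.90, Q̄ = 569.0.
ε = (ΔQ/ΔP)(P̄/Q̄) = (-258/2.0)(19.90/569.0).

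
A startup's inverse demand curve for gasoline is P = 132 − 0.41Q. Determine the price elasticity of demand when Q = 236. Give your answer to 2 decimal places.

At Q = 236, P = 132 − 0.41(236) = 35.24.
dP/dQ = −0.41, so dQ/dP = 1/(−0.41) = -2.439.
ε = (dQ/dP)(P/Q) = (-2.439)(35.24/236).

-0.36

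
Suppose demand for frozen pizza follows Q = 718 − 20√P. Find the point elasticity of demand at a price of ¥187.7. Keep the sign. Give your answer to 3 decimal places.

-0.309

At P = 187.7, Q = 443.993.
dQ/dP = −20/(2√P) = -0.730.
ε = (dQ/dP)(P/Q) = (-0.730)(187.7/443.993).
|ε| < 1, so demand is inelastic at this price.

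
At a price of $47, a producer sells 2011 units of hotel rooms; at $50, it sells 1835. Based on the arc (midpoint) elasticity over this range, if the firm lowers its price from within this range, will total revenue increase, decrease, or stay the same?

increase

Arc ε = (-176/3)(48.50/1923.0) ≈ -1.480.
|ε| = 1.48 > 1, so demand is elastic. A price cut therefore raises total revenue.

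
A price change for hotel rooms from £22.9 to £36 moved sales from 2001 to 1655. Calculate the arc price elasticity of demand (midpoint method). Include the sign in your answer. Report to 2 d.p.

-0.43

ΔQ = 1655 − 2001 = -346; ΔP = 36 − 22.9 = 13.1.
Midpoints: P̄ = 29.45, Q̄ = 1828.0.
ε = (ΔQ/ΔP)(P̄/Q̄) = (-346/13.1)(29.45/1828.0).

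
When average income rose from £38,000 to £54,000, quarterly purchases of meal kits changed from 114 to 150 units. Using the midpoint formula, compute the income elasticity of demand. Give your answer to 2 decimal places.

ΔQ = 36, ΔI = 16000. Midpoints: Ī = 46,000, Q̄ = 132.0.
ε_I = (ΔQ/ΔI)(Ī/Q̄) = (36/16000)(46000/132.0).
ε_I > 0, so the good is normal.

0.78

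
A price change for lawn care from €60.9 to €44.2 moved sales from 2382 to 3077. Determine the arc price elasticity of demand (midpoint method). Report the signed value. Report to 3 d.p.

-0.801

ΔQ = 3077 − 2382 = 695; ΔP = 44.2 − 60.9 = -16.7.
Midpoints: P̄ = 52.55, Q̄ = 2729.5.
ε = (ΔQ/ΔP)(P̄/Q̄) = (695/-16.7)(52.55/2729.5).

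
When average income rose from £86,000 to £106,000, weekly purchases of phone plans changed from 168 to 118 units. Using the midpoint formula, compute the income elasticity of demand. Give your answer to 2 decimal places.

ΔQ = -50, ΔI = 20000. Midpoints: Ī = 96,000, Q̄ = 143.0.
ε_I = (ΔQ/ΔI)(Ī/Q̄) = (-50/20000)(96000/143.0).

-1.68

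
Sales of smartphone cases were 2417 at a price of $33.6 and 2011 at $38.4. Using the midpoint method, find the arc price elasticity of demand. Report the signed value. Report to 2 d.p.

ΔQ = 2011 − 2417 = -406; ΔP = 38.4 − 33.6 = 4.8.
Midpoints: P̄ = 36.00, Q̄ = 2214.0.
ε = (ΔQ/ΔP)(P̄/Q̄) = (-406/4.8)(36.00/2214.0).

-1.38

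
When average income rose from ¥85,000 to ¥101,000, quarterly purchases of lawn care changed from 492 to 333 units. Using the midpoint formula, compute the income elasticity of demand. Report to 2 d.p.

ΔQ = -159, ΔI = 16000. Midpoints: Ī = 93,000, Q̄ = 412.5.
ε_I = (ΔQ/ΔI)(Ī/Q̄) = (-159/16000)(93000/412.5).
ε_I < 0, so the good is inferior.

-2.24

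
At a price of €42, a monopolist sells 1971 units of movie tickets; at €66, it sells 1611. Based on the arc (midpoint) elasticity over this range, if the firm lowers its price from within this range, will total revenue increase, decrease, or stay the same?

decrease

Arc ε = (-360/24)(54.00/1791.0) ≈ -0.452.
|ε| = 0.45 < 1, so demand is inelastic. A price cut therefore reduces total revenue.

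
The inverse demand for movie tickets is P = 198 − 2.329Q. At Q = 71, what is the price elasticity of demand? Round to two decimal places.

-0.20

At Q = 71, P = 198 − 2.329(71) = 32.64.
dP/dQ = −2.329, so dQ/dP = 1/(−2.329) = -0.429.
ε = (dQ/dP)(P/Q) = (-0.429)(32.64/71).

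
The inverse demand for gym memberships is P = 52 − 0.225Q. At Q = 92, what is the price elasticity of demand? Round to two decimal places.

At Q = 92, P = 52 − 0.225(92) = 31.30.
dP/dQ = −0.225, so dQ/dP = 1/(−0.225) = -4.444.
ε = (dQ/dP)(P/Q) = (-4.444)(31.30/92).

-1.51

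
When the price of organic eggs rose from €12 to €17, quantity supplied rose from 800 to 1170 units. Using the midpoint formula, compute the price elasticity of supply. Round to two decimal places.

1.09

ΔQ = 1170 − 800 = 370; ΔP = 17 − 12 = 5.
Midpoints: P̄ = 14.50, Q̄ = 985.0.
ε_s = (ΔQ/ΔP)(P̄/Q̄) = (370/5)(14.50/985.0).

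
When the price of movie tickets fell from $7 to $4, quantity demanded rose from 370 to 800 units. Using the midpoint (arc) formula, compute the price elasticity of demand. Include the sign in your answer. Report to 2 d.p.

-1.35

ΔQ = 800 − 370 = 430; ΔP = 4 − 7 = -3.
Midpoints: P̄ = 5.50, Q̄ = 585.0.
ε = (ΔQ/ΔP)(P̄/Q̄) = (430/-3)(5.50/585.0).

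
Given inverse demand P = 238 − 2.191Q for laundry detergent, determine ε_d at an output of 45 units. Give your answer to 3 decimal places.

-1.414

At Q = 45, P = 238 − 2.191(45) = 139.41.
dP/dQ = −2.191, so dQ/dP = 1/(−2.191) = -0.456.
ε = (dQ/dP)(P/Q) = (-0.456)(139.41/45).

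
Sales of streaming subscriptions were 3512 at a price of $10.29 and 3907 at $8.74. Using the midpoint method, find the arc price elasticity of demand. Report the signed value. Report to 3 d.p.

ΔQ = 3907 − 3512 = 395; ΔP = 8.74 − 10.29 = -1.55.
Midpoints: P̄ = 9.52, Q̄ = 3709.5.
ε = (ΔQ/ΔP)(P̄/Q̄) = (395/-1.55)(9.52/3709.5).

-0.654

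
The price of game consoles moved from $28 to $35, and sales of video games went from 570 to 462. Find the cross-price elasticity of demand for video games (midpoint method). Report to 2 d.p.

-0.94

ΔQ_x = 462 − 570 = -108; ΔP_y = 35 − 28 = 7.
Midpoints: P̄_y = 31.50, Q̄_x = 516.0.
ε_xy = (ΔQ_x/ΔP_y)(P̄_y/Q̄_x) = (-108/7)(31.50/516.0).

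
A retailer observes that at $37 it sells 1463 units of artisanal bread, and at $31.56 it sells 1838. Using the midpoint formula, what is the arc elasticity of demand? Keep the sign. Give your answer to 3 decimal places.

ΔQ = 1838 − 1463 = 375; ΔP = 31.56 − 37 = -5.44.
Midpoints: P̄ = 34.28, Q̄ = 1650.5.
ε = (ΔQ/ΔP)(P̄/Q̄) = (375/-5.44)(34.28/1650.5).

-1.432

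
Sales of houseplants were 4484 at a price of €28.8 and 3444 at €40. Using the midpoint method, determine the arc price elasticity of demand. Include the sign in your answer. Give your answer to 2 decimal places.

-0.81

ΔQ = 3444 − 4484 = -1040; ΔP = 40 − 28.8 = 11.2.
Midpoints: P̄ = 34.40, Q̄ = 3964.0.
ε = (ΔQ/ΔP)(P̄/Q̄) = (-1040/11.2)(34.40/3964.0).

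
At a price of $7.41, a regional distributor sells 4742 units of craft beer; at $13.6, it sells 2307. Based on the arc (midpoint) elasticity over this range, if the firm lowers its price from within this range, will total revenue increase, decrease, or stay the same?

increase

Arc ε = (-2435/6.19)(10.50/3524.5) ≈ -1.172.
|ε| = 1.17 > 1, so demand is elastic. A price cut therefore raises total revenue.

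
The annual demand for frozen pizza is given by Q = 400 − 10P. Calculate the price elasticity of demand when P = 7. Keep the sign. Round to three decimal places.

-0.212

At P = 7, Q = 330.
dQ/dP = −10.
ε = (dQ/dP)(P/Q) = (-10)(7/330).
|ε| < 1, so demand is inelastic at this price.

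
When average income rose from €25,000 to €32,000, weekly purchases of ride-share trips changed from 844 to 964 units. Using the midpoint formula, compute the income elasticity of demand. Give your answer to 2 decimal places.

0.54

ΔQ = 120, ΔI = 7000. Midpoints: Ī = 28,500, Q̄ = 904.0.
ε_I = (ΔQ/ΔI)(Ī/Q̄) = (120/7000)(28500/904.0).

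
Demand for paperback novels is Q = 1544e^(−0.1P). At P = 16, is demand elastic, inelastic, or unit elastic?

Q = 311.728, dQ/dP = -31.173.
ε = (dQ/dP)(P/Q) ≈ -1.600.
|ε| = 1.60 > 1.

elastic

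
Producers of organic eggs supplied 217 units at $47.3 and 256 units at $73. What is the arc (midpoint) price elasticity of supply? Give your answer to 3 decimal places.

ΔQ = 256 − 217 = 39; ΔP = 73 − 47.3 = 25.7.
Midpoints: P̄ = 60.15, Q̄ = 236.5.
ε_s = (ΔQ/ΔP)(P̄/Q̄) = (39/25.7)(60.15/236.5).

0.386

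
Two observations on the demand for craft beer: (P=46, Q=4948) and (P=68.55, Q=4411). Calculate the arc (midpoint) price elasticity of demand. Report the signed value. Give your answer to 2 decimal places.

-0.29

ΔQ = 4411 − 4948 = -537; ΔP = 68.55 − 46 = 22.55.
Midpoints: P̄ = 57.27, Q̄ = 4679.5.
ε = (ΔQ/ΔP)(P̄/Q̄) = (-537/22.55)(57.27/4679.5).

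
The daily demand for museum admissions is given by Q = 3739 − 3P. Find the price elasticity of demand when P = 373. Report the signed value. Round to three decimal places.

-0.427

At P = 373, Q = 2620.
dQ/dP = −3.
ε = (dQ/dP)(P/Q) = (-3)(373/2620).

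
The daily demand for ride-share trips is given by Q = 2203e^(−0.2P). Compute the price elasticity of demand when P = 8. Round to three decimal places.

At P = 8, Q = 444.778.
dQ/dP = −0.2·2203e^(−0.2P) = −0.2Q = -88.956.
ε = (dQ/dP)(P/Q) = (-88.956)(8/444.778).

-1.600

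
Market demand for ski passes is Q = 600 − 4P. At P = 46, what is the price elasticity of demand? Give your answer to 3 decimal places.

At P = 46, Q = 416.
dQ/dP = −4.
ε = (dQ/dP)(P/Q) = (-4)(46/416).

-0.442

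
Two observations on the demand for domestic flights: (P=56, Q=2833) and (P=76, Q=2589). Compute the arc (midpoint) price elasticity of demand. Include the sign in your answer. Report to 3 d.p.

ΔQ = 2589 − 2833 = -244; ΔP = 76 − 56 = 20.
Midpoints: P̄ = 66.00, Q̄ = 2711.0.
ε = (ΔQ/ΔP)(P̄/Q̄) = (-244/20)(66.00/2711.0).

-0.297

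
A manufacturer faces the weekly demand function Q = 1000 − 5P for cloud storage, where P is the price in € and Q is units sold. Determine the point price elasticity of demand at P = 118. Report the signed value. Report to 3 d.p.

At P = 118, Q = 410.
dQ/dP = −5.
ε = (dQ/dP)(P/Q) = (-5)(118/410).

-1.439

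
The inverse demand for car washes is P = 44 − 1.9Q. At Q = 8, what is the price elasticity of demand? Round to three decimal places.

-1.895

At Q = 8, P = 44 − 1.9(8) = 28.80.
dP/dQ = −1.9, so dQ/dP = 1/(−1.9) = -0.526.
ε = (dQ/dP)(P/Q) = (-0.526)(28.80/8).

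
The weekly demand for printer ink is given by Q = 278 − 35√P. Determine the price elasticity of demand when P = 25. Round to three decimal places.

At P = 25, Q = 103.
dQ/dP = −35/(2√P) = -3.500.
ε = (dQ/dP)(P/Q) = (-3.500)(25/103).

-0.850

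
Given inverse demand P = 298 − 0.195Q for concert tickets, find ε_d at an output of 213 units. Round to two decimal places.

At Q = 213, P = 298 − 0.195(213) = 256.46.
dP/dQ = −0.195, so dQ/dP = 1/(−0.195) = -5.128.
ε = (dQ/dP)(P/Q) = (-5.128)(256.46/213).

-6.17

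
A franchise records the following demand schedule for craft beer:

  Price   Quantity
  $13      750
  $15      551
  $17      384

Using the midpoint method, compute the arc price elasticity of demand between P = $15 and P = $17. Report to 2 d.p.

At P = 15, Q = 551; at P = 17, Q = 384.
ΔQ = -167, ΔP = 2. Midpoints: P̄ = 16.00, Q̄ = 467.5.
ε = (ΔQ/ΔP)(P̄/Q̄) = (-167/2)(16.00/467.5).

-2.86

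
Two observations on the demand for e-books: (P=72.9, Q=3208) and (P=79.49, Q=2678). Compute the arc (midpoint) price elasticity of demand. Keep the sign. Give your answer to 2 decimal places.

ΔQ = 2678 − 3208 = -530; ΔP = 79.49 − 72.9 = 6.59.
Midpoints: P̄ = 76.19, Q̄ = 2943.0.
ε = (ΔQ/ΔP)(P̄/Q̄) = (-530/6.59)(76.19/2943.0).

-2.08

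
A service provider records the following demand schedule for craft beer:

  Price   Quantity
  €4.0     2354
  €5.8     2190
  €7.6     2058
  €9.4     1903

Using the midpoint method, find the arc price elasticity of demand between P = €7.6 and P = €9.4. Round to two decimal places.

At P = 7.6, Q = 2058; at P = 9.4, Q = 1903.
ΔQ = -155, ΔP = 1.8. Midpoints: P̄ = 8.50, Q̄ = 1980.5.
ε = (ΔQ/ΔP)(P̄/Q̄) = (-155/1.8)(8.50/1980.5).

-0.37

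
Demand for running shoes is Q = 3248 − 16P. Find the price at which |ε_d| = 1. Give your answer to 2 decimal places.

For linear demand Q = a − bP, ε = −bP/(a − bP). |ε| = 1 when bP = a − bP, i.e. P = a/(2b).
P = 3248/(2·16) = 3248/32 = 101.5000.

101.50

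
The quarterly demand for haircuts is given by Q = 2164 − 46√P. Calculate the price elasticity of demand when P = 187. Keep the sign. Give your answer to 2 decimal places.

-0.20

At P = 187, Q = 1534.959.
dQ/dP = −46/(2√P) = -1.682.
ε = (dQ/dP)(P/Q) = (-1.682)(187/1534.959).
|ε| < 1, so demand is inelastic at this price.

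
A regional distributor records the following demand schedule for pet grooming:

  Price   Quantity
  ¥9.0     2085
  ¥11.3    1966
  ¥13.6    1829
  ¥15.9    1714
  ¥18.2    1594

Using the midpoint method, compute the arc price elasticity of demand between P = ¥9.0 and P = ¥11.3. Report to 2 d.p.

-0.26

At P = 9.0, Q = 2085; at P = 11.3, Q = 1966.
ΔQ = -119, ΔP = 2.3. Midpoints: P̄ = 10.15, Q̄ = 2025.5.
ε = (ΔQ/ΔP)(P̄/Q̄) = (-119/2.3)(10.15/2025.5).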